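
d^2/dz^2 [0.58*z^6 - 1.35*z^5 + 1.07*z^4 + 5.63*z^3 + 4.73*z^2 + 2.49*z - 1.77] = 17.4*z^4 - 27.0*z^3 + 12.84*z^2 + 33.78*z + 9.46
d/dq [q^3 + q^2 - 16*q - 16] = 3*q^2 + 2*q - 16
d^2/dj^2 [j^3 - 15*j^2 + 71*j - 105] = 6*j - 30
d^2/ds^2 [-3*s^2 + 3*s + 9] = -6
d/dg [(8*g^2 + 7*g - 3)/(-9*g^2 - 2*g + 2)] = (47*g^2 - 22*g + 8)/(81*g^4 + 36*g^3 - 32*g^2 - 8*g + 4)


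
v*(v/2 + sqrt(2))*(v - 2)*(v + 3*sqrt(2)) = v^4/2 - v^3 + 5*sqrt(2)*v^3/2 - 5*sqrt(2)*v^2 + 6*v^2 - 12*v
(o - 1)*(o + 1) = o^2 - 1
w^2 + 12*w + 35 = (w + 5)*(w + 7)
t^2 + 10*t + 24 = (t + 4)*(t + 6)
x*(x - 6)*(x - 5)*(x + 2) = x^4 - 9*x^3 + 8*x^2 + 60*x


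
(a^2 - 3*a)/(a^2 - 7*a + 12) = a/(a - 4)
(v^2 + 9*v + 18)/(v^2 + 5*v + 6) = (v + 6)/(v + 2)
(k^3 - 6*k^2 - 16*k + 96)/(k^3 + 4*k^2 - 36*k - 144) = (k - 4)/(k + 6)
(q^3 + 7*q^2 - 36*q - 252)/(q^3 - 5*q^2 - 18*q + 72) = (q^2 + 13*q + 42)/(q^2 + q - 12)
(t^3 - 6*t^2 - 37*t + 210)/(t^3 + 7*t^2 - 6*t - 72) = (t^2 - 12*t + 35)/(t^2 + t - 12)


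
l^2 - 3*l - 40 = (l - 8)*(l + 5)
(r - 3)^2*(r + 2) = r^3 - 4*r^2 - 3*r + 18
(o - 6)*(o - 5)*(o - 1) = o^3 - 12*o^2 + 41*o - 30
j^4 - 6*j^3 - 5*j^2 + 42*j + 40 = (j - 5)*(j - 4)*(j + 1)*(j + 2)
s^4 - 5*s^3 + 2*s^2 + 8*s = s*(s - 4)*(s - 2)*(s + 1)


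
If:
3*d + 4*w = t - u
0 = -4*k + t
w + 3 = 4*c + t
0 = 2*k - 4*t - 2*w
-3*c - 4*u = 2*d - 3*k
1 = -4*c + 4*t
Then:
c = 37/108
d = 2111/1080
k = 4/27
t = 16/27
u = -1213/1080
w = -28/27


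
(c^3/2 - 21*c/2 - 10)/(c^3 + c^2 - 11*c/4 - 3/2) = 2*(c^3 - 21*c - 20)/(4*c^3 + 4*c^2 - 11*c - 6)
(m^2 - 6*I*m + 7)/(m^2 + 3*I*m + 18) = (m^2 - 6*I*m + 7)/(m^2 + 3*I*m + 18)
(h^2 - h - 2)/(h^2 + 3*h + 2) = (h - 2)/(h + 2)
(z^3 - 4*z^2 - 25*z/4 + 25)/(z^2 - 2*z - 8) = (z^2 - 25/4)/(z + 2)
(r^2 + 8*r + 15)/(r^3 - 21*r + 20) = (r + 3)/(r^2 - 5*r + 4)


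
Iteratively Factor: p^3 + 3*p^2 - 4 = (p + 2)*(p^2 + p - 2) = (p + 2)^2*(p - 1)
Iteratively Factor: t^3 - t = (t - 1)*(t^2 + t) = t*(t - 1)*(t + 1)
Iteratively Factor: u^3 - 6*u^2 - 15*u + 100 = (u + 4)*(u^2 - 10*u + 25) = (u - 5)*(u + 4)*(u - 5)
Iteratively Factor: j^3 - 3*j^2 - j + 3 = (j - 3)*(j^2 - 1) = (j - 3)*(j + 1)*(j - 1)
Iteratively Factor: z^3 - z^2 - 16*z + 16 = (z - 1)*(z^2 - 16) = (z - 4)*(z - 1)*(z + 4)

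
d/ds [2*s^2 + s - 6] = 4*s + 1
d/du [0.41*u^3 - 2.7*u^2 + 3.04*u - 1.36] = 1.23*u^2 - 5.4*u + 3.04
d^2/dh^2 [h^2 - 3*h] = 2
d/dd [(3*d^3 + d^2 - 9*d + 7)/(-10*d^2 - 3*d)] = (-30*d^4 - 18*d^3 - 93*d^2 + 140*d + 21)/(d^2*(100*d^2 + 60*d + 9))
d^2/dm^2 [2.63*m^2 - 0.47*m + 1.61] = 5.26000000000000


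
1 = 1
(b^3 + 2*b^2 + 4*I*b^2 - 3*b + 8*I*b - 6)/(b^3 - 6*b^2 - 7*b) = (b^3 + b^2*(2 + 4*I) + b*(-3 + 8*I) - 6)/(b*(b^2 - 6*b - 7))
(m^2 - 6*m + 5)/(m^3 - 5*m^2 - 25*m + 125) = (m - 1)/(m^2 - 25)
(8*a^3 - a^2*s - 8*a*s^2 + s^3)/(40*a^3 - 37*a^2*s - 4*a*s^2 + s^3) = (a + s)/(5*a + s)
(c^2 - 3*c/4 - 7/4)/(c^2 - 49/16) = 4*(c + 1)/(4*c + 7)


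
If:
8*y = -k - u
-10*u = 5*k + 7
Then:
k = 7/5 - 16*y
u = 8*y - 7/5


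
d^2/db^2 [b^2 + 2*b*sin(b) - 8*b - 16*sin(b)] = -2*b*sin(b) + 16*sin(b) + 4*cos(b) + 2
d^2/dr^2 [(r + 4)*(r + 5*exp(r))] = 5*r*exp(r) + 30*exp(r) + 2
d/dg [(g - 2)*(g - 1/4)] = 2*g - 9/4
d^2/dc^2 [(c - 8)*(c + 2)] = 2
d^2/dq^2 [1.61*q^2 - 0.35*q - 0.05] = 3.22000000000000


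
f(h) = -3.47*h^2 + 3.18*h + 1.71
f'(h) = 3.18 - 6.94*h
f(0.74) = 2.16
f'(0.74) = -1.96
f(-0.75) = -2.63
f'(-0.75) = 8.38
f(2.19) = -7.97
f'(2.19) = -12.02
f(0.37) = 2.41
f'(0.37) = 0.61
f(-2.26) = -23.20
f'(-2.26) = 18.86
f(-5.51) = -121.16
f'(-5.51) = 41.42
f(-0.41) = -0.18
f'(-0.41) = 6.03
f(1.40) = -0.64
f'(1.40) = -6.54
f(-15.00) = -826.74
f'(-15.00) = 107.28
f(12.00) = -459.81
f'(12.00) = -80.10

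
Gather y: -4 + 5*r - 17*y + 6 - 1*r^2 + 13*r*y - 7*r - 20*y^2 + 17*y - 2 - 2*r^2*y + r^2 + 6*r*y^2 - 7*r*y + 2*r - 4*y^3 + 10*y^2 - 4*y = -4*y^3 + y^2*(6*r - 10) + y*(-2*r^2 + 6*r - 4)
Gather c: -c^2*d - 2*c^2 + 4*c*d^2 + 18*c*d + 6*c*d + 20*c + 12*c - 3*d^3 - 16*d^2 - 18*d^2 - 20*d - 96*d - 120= c^2*(-d - 2) + c*(4*d^2 + 24*d + 32) - 3*d^3 - 34*d^2 - 116*d - 120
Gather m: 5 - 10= -5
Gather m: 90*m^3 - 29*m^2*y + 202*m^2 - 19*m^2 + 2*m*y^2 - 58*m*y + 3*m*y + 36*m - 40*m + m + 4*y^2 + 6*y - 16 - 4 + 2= 90*m^3 + m^2*(183 - 29*y) + m*(2*y^2 - 55*y - 3) + 4*y^2 + 6*y - 18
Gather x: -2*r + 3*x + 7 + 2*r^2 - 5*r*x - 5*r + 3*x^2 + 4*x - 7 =2*r^2 - 7*r + 3*x^2 + x*(7 - 5*r)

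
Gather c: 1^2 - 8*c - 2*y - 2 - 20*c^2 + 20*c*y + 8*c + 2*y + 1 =-20*c^2 + 20*c*y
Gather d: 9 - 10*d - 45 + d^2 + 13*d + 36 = d^2 + 3*d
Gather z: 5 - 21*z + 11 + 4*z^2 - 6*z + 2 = 4*z^2 - 27*z + 18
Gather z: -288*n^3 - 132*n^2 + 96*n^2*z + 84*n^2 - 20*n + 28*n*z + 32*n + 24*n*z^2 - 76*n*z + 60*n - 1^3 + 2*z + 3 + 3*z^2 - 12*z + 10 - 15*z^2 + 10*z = -288*n^3 - 48*n^2 + 72*n + z^2*(24*n - 12) + z*(96*n^2 - 48*n) + 12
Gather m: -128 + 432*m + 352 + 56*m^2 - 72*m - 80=56*m^2 + 360*m + 144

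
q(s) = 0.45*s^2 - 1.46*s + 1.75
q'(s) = 0.9*s - 1.46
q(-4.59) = 17.93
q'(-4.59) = -5.59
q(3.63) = 2.38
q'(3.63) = 1.81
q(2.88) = 1.28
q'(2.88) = 1.13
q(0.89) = 0.81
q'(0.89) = -0.66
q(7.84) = 17.96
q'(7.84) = 5.60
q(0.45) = 1.18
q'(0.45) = -1.06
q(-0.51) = 2.61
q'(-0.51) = -1.92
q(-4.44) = 17.10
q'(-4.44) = -5.46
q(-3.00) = 10.18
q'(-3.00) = -4.16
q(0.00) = 1.75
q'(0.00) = -1.46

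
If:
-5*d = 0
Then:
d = 0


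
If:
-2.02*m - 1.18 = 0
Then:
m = -0.58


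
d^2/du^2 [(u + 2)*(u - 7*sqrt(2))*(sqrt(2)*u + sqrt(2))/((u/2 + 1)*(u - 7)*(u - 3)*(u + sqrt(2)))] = 4*(sqrt(2)*u^6 - 42*u^5 + 3*sqrt(2)*u^5 - 135*sqrt(2)*u^4 + 402*u^4 - 570*u^3 + 339*sqrt(2)*u^3 - 4158*u^2 + 2898*sqrt(2)*u^2 - 13146*sqrt(2)*u + 12684*u - 15148 + 10416*sqrt(2))/(u^9 - 30*u^8 + 3*sqrt(2)*u^8 - 90*sqrt(2)*u^7 + 369*u^7 - 2440*u^6 + 1091*sqrt(2)*u^6 - 6840*sqrt(2)*u^5 + 9801*u^5 - 26790*u^4 + 23595*sqrt(2)*u^4 - 44210*sqrt(2)*u^3 + 54999*u^3 - 79380*u^2 + 43029*sqrt(2)*u^2 - 26460*sqrt(2)*u + 55566*u + 18522*sqrt(2))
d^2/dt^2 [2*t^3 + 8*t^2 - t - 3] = 12*t + 16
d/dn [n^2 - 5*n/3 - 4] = 2*n - 5/3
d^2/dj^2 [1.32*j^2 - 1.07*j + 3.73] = 2.64000000000000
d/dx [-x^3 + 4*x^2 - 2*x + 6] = -3*x^2 + 8*x - 2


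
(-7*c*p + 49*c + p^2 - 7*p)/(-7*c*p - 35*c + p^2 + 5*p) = (p - 7)/(p + 5)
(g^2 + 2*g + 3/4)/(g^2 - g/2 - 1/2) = (g + 3/2)/(g - 1)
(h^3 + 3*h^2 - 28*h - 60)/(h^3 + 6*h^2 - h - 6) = (h^2 - 3*h - 10)/(h^2 - 1)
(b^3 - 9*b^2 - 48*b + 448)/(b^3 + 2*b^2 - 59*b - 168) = (b - 8)/(b + 3)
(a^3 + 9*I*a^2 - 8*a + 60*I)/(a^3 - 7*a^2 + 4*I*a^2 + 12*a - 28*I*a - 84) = (a + 5*I)/(a - 7)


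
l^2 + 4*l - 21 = (l - 3)*(l + 7)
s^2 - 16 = (s - 4)*(s + 4)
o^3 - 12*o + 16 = (o - 2)^2*(o + 4)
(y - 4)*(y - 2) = y^2 - 6*y + 8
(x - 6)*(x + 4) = x^2 - 2*x - 24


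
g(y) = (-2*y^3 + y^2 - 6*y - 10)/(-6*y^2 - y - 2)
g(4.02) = 1.44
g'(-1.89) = 0.59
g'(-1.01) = 2.18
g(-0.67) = 1.23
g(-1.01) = 0.12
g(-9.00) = -3.30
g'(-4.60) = 0.33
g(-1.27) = -0.32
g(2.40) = 1.19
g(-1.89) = -0.85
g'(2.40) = 0.01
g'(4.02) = 0.24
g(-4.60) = -1.88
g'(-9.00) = 0.33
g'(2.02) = -0.14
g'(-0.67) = 4.64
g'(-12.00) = 0.33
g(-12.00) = -4.29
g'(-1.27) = 1.31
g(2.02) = 1.21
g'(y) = (12*y + 1)*(-2*y^3 + y^2 - 6*y - 10)/(-6*y^2 - y - 2)^2 + (-6*y^2 + 2*y - 6)/(-6*y^2 - y - 2) = (12*y^4 + 4*y^3 - 25*y^2 - 124*y + 2)/(36*y^4 + 12*y^3 + 25*y^2 + 4*y + 4)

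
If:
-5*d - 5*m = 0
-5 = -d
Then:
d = 5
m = -5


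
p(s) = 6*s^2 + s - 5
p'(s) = 12*s + 1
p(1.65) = 12.98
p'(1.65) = 20.80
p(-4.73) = 124.51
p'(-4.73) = -55.76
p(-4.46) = 109.89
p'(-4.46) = -52.52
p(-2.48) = 29.42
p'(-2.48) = -28.76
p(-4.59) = 116.82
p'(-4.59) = -54.08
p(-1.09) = 1.04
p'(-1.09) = -12.08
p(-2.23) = 22.61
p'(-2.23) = -25.76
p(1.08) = 3.08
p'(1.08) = 13.96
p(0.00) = -5.00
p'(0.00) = 1.00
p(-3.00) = 46.00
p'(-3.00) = -35.00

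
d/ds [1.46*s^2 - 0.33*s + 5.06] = 2.92*s - 0.33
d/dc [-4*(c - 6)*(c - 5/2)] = 34 - 8*c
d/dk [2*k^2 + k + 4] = 4*k + 1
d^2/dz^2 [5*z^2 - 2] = 10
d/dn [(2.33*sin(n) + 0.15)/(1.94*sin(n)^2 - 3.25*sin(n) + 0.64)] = (-4.5202*sin(n)^2 - 0.582*sin(n) + 1.9787)*cos(n)/(3.7636*sin(n)^4 - 12.61*sin(n)^3 + 13.0457*sin(n)^2 - 4.16*sin(n) + 0.4096)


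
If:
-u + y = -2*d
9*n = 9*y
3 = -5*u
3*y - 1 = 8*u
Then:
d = 1/3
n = -19/15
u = -3/5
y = -19/15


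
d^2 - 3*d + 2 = (d - 2)*(d - 1)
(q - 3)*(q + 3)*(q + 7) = q^3 + 7*q^2 - 9*q - 63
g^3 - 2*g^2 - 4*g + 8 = (g - 2)^2*(g + 2)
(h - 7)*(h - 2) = h^2 - 9*h + 14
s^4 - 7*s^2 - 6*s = s*(s - 3)*(s + 1)*(s + 2)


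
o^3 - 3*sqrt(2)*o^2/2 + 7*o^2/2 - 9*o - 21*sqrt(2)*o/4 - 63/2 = (o + 7/2)*(o - 3*sqrt(2))*(o + 3*sqrt(2)/2)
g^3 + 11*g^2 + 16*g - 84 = (g - 2)*(g + 6)*(g + 7)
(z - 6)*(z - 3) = z^2 - 9*z + 18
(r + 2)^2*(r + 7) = r^3 + 11*r^2 + 32*r + 28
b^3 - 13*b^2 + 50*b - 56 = (b - 7)*(b - 4)*(b - 2)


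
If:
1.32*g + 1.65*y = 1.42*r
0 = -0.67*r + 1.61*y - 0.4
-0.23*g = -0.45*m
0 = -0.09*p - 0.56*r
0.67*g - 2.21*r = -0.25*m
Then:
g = -0.39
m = -0.20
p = 0.87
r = -0.14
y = 0.19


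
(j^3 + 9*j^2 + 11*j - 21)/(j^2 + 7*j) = j + 2 - 3/j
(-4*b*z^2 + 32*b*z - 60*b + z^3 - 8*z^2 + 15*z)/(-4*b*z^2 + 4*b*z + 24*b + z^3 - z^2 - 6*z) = (z - 5)/(z + 2)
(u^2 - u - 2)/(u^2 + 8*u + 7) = (u - 2)/(u + 7)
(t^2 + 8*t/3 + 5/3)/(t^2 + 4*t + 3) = (t + 5/3)/(t + 3)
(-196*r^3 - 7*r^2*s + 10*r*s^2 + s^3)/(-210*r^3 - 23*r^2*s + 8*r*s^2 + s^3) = (28*r^2 - 3*r*s - s^2)/(30*r^2 - r*s - s^2)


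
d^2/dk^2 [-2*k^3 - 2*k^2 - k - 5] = -12*k - 4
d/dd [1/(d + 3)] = -1/(d + 3)^2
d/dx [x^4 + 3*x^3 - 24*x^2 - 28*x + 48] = 4*x^3 + 9*x^2 - 48*x - 28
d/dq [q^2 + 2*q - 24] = 2*q + 2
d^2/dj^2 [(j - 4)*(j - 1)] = 2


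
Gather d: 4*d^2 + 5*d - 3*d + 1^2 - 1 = 4*d^2 + 2*d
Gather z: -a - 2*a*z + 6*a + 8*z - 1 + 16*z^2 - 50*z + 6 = 5*a + 16*z^2 + z*(-2*a - 42) + 5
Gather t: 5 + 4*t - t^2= -t^2 + 4*t + 5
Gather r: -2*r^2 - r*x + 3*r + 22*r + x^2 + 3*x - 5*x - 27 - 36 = -2*r^2 + r*(25 - x) + x^2 - 2*x - 63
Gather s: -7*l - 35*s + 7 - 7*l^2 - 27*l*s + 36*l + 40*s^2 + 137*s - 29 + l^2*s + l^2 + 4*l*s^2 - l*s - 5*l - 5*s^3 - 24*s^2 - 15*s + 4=-6*l^2 + 24*l - 5*s^3 + s^2*(4*l + 16) + s*(l^2 - 28*l + 87) - 18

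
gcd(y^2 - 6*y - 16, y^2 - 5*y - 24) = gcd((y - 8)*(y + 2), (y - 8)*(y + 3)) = y - 8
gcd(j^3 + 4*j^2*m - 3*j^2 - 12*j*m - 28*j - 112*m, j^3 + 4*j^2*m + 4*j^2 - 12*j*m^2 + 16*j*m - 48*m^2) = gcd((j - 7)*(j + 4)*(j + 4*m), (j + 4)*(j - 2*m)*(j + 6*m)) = j + 4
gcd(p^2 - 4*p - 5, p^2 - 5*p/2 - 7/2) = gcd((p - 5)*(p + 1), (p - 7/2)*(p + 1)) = p + 1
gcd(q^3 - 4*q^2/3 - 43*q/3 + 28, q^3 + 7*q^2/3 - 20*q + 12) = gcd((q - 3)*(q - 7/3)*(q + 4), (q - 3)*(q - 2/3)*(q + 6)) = q - 3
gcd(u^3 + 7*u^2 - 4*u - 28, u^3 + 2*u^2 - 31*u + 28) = u + 7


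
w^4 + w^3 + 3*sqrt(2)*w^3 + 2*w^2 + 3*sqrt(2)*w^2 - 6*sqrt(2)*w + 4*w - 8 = (w - 1)*(w + 2)*(w + sqrt(2))*(w + 2*sqrt(2))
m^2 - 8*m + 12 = (m - 6)*(m - 2)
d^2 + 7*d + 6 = (d + 1)*(d + 6)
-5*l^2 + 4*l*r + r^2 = (-l + r)*(5*l + r)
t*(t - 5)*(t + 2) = t^3 - 3*t^2 - 10*t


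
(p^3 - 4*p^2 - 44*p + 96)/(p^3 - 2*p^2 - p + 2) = (p^2 - 2*p - 48)/(p^2 - 1)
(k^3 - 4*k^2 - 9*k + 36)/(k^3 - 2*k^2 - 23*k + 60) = (k + 3)/(k + 5)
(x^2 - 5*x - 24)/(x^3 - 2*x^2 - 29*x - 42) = (x - 8)/(x^2 - 5*x - 14)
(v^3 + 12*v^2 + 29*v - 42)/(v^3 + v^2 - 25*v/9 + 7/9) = 9*(v^2 + 13*v + 42)/(9*v^2 + 18*v - 7)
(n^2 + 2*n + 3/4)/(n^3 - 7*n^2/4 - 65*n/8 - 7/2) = 2*(2*n + 3)/(4*n^2 - 9*n - 28)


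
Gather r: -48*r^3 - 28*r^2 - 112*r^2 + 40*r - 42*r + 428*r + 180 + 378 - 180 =-48*r^3 - 140*r^2 + 426*r + 378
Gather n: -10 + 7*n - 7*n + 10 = 0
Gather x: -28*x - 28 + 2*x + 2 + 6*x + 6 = -20*x - 20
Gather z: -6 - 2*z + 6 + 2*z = 0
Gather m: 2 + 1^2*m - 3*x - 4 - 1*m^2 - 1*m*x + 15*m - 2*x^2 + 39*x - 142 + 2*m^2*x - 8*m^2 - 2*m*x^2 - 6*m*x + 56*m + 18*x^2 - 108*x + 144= m^2*(2*x - 9) + m*(-2*x^2 - 7*x + 72) + 16*x^2 - 72*x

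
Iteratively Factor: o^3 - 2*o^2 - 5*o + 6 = (o - 3)*(o^2 + o - 2) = (o - 3)*(o - 1)*(o + 2)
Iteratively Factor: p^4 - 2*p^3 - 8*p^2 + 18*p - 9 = (p - 3)*(p^3 + p^2 - 5*p + 3) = (p - 3)*(p - 1)*(p^2 + 2*p - 3) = (p - 3)*(p - 1)*(p + 3)*(p - 1)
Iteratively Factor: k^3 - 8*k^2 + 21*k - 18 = (k - 3)*(k^2 - 5*k + 6) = (k - 3)*(k - 2)*(k - 3)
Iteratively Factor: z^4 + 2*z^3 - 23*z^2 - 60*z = (z + 4)*(z^3 - 2*z^2 - 15*z) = (z + 3)*(z + 4)*(z^2 - 5*z) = z*(z + 3)*(z + 4)*(z - 5)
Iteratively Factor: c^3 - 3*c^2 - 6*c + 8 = (c + 2)*(c^2 - 5*c + 4) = (c - 1)*(c + 2)*(c - 4)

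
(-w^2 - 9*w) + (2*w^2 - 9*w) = w^2 - 18*w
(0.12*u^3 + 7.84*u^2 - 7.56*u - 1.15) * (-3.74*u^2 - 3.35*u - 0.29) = -0.4488*u^5 - 29.7236*u^4 + 1.9756*u^3 + 27.3534*u^2 + 6.0449*u + 0.3335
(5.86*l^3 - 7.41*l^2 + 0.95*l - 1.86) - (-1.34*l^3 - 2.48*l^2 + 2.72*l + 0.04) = 7.2*l^3 - 4.93*l^2 - 1.77*l - 1.9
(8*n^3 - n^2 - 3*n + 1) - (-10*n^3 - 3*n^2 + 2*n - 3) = 18*n^3 + 2*n^2 - 5*n + 4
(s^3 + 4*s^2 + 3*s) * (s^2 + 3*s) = s^5 + 7*s^4 + 15*s^3 + 9*s^2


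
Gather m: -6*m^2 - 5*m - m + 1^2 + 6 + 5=-6*m^2 - 6*m + 12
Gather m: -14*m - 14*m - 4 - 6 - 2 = -28*m - 12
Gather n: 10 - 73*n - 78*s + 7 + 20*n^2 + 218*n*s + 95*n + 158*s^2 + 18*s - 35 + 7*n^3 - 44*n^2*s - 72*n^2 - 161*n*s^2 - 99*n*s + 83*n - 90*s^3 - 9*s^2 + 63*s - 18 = 7*n^3 + n^2*(-44*s - 52) + n*(-161*s^2 + 119*s + 105) - 90*s^3 + 149*s^2 + 3*s - 36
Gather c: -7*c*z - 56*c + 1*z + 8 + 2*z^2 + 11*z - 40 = c*(-7*z - 56) + 2*z^2 + 12*z - 32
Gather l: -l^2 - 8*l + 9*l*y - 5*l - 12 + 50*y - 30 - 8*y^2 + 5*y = -l^2 + l*(9*y - 13) - 8*y^2 + 55*y - 42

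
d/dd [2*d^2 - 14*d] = 4*d - 14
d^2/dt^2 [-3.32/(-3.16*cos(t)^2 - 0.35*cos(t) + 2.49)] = (-132.608768*(1 - cos(t)^2)^2 - 11.01576*cos(t)^3 - 171.203436*cos(t)^2 + 19.13814*cos(t) + 185.668344)/(3.16*cos(t)^2 + 0.35*cos(t) - 2.49)^3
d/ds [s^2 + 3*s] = 2*s + 3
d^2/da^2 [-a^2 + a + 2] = -2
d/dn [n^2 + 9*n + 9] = 2*n + 9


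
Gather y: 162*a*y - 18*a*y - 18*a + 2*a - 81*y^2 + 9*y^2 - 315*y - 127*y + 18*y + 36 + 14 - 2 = -16*a - 72*y^2 + y*(144*a - 424) + 48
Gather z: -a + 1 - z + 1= -a - z + 2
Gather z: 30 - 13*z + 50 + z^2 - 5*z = z^2 - 18*z + 80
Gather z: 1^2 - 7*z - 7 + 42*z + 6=35*z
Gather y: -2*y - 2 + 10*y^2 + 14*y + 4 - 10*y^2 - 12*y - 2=0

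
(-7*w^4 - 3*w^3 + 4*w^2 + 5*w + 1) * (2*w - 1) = -14*w^5 + w^4 + 11*w^3 + 6*w^2 - 3*w - 1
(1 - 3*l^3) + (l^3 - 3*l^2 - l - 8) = -2*l^3 - 3*l^2 - l - 7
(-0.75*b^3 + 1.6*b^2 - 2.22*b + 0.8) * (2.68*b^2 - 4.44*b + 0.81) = -2.01*b^5 + 7.618*b^4 - 13.6611*b^3 + 13.2968*b^2 - 5.3502*b + 0.648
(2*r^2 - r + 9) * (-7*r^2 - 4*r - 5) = -14*r^4 - r^3 - 69*r^2 - 31*r - 45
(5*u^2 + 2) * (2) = 10*u^2 + 4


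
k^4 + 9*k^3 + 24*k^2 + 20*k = k*(k + 2)^2*(k + 5)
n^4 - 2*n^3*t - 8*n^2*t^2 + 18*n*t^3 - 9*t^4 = (n - 3*t)*(n - t)^2*(n + 3*t)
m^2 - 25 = (m - 5)*(m + 5)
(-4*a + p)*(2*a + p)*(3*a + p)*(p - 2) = -24*a^3*p + 48*a^3 - 14*a^2*p^2 + 28*a^2*p + a*p^3 - 2*a*p^2 + p^4 - 2*p^3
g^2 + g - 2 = (g - 1)*(g + 2)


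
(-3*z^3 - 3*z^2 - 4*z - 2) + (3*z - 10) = -3*z^3 - 3*z^2 - z - 12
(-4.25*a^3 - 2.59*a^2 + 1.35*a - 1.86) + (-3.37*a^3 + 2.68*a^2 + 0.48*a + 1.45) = -7.62*a^3 + 0.0900000000000003*a^2 + 1.83*a - 0.41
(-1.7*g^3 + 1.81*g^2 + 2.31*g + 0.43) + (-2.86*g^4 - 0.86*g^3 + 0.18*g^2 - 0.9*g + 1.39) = -2.86*g^4 - 2.56*g^3 + 1.99*g^2 + 1.41*g + 1.82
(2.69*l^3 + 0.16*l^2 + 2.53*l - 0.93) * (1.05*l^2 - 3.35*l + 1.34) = 2.8245*l^5 - 8.8435*l^4 + 5.7251*l^3 - 9.2376*l^2 + 6.5057*l - 1.2462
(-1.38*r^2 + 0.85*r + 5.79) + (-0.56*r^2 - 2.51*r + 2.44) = -1.94*r^2 - 1.66*r + 8.23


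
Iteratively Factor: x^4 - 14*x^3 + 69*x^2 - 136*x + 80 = (x - 5)*(x^3 - 9*x^2 + 24*x - 16) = (x - 5)*(x - 4)*(x^2 - 5*x + 4) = (x - 5)*(x - 4)^2*(x - 1)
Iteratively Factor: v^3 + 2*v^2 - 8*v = (v - 2)*(v^2 + 4*v) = (v - 2)*(v + 4)*(v)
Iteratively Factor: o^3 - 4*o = (o + 2)*(o^2 - 2*o) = (o - 2)*(o + 2)*(o)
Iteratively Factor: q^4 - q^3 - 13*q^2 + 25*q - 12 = (q - 1)*(q^3 - 13*q + 12) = (q - 3)*(q - 1)*(q^2 + 3*q - 4) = (q - 3)*(q - 1)^2*(q + 4)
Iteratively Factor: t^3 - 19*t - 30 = (t + 3)*(t^2 - 3*t - 10) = (t + 2)*(t + 3)*(t - 5)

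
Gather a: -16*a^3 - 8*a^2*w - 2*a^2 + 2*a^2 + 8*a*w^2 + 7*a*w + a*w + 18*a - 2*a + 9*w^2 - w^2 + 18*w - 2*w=-16*a^3 - 8*a^2*w + a*(8*w^2 + 8*w + 16) + 8*w^2 + 16*w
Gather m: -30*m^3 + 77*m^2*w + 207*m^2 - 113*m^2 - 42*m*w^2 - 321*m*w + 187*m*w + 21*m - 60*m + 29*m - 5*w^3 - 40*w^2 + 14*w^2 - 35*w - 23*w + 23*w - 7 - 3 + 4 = -30*m^3 + m^2*(77*w + 94) + m*(-42*w^2 - 134*w - 10) - 5*w^3 - 26*w^2 - 35*w - 6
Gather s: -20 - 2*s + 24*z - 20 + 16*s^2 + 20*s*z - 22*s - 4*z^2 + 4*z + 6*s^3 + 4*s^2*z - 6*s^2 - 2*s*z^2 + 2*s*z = 6*s^3 + s^2*(4*z + 10) + s*(-2*z^2 + 22*z - 24) - 4*z^2 + 28*z - 40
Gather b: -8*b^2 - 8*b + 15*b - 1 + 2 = -8*b^2 + 7*b + 1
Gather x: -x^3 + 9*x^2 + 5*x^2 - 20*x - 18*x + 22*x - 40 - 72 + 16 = -x^3 + 14*x^2 - 16*x - 96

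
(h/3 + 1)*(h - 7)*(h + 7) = h^3/3 + h^2 - 49*h/3 - 49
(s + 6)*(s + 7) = s^2 + 13*s + 42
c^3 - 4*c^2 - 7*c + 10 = (c - 5)*(c - 1)*(c + 2)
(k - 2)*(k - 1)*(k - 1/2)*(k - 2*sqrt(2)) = k^4 - 7*k^3/2 - 2*sqrt(2)*k^3 + 7*k^2/2 + 7*sqrt(2)*k^2 - 7*sqrt(2)*k - k + 2*sqrt(2)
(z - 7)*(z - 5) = z^2 - 12*z + 35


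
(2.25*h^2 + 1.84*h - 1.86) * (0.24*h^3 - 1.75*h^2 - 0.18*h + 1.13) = 0.54*h^5 - 3.4959*h^4 - 4.0714*h^3 + 5.4663*h^2 + 2.414*h - 2.1018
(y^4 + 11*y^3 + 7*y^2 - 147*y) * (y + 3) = y^5 + 14*y^4 + 40*y^3 - 126*y^2 - 441*y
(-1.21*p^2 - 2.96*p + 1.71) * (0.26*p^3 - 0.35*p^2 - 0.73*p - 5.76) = -0.3146*p^5 - 0.3461*p^4 + 2.3639*p^3 + 8.5319*p^2 + 15.8013*p - 9.8496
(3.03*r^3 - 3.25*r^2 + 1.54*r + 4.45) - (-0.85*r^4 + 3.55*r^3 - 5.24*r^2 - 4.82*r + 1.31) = 0.85*r^4 - 0.52*r^3 + 1.99*r^2 + 6.36*r + 3.14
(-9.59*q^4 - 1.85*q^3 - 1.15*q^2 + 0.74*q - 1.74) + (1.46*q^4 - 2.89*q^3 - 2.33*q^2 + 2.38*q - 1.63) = -8.13*q^4 - 4.74*q^3 - 3.48*q^2 + 3.12*q - 3.37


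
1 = 1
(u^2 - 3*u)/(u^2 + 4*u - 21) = u/(u + 7)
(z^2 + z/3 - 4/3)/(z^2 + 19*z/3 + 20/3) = (z - 1)/(z + 5)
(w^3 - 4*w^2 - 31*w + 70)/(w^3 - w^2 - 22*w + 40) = (w - 7)/(w - 4)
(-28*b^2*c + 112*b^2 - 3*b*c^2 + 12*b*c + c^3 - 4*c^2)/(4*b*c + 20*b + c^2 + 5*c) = (-7*b*c + 28*b + c^2 - 4*c)/(c + 5)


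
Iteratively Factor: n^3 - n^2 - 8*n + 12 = (n - 2)*(n^2 + n - 6) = (n - 2)^2*(n + 3)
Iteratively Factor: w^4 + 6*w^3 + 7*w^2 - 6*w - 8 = (w - 1)*(w^3 + 7*w^2 + 14*w + 8) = (w - 1)*(w + 4)*(w^2 + 3*w + 2) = (w - 1)*(w + 1)*(w + 4)*(w + 2)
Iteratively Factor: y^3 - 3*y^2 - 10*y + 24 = (y + 3)*(y^2 - 6*y + 8) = (y - 2)*(y + 3)*(y - 4)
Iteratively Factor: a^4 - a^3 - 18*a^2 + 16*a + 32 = (a - 4)*(a^3 + 3*a^2 - 6*a - 8) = (a - 4)*(a - 2)*(a^2 + 5*a + 4) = (a - 4)*(a - 2)*(a + 4)*(a + 1)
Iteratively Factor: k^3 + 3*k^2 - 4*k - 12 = (k + 2)*(k^2 + k - 6) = (k - 2)*(k + 2)*(k + 3)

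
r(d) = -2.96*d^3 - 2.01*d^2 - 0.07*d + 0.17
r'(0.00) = -0.07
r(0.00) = 0.17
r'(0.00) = -0.07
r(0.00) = 0.17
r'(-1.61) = -16.62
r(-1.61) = 7.43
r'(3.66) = -133.74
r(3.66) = -172.13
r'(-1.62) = -16.86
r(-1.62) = 7.59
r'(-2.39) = -41.19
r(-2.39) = 29.27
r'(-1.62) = -16.86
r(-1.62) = 7.59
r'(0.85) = -9.90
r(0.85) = -3.16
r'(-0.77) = -2.24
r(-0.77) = 0.38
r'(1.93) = -40.91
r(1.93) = -28.73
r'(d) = -8.88*d^2 - 4.02*d - 0.07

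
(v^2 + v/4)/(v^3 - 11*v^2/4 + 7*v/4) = (4*v + 1)/(4*v^2 - 11*v + 7)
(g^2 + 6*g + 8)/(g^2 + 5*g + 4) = (g + 2)/(g + 1)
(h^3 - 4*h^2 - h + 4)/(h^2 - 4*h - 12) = (-h^3 + 4*h^2 + h - 4)/(-h^2 + 4*h + 12)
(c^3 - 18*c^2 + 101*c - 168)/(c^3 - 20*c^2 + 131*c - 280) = (c - 3)/(c - 5)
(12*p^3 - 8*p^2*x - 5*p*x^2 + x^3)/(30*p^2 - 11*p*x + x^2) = (-2*p^2 + p*x + x^2)/(-5*p + x)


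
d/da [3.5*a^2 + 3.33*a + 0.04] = 7.0*a + 3.33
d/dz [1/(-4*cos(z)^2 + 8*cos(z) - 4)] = -sin(z)/(2*(cos(z) - 1)^3)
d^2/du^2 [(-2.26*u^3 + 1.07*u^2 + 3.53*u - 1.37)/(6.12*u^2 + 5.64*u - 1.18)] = (-2.27373675443232e-13*u^5 + 14.1410879999999*u^3 - 171.267984*u^2 - 149.655552*u - 56.98004)/(229.220928*u^6 + 633.728448*u^5 + 451.43568*u^4 - 64.9728*u^3 - 87.04152*u^2 + 23.559408*u - 1.643032)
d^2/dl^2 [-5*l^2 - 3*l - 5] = -10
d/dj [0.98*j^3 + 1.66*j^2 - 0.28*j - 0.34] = 2.94*j^2 + 3.32*j - 0.28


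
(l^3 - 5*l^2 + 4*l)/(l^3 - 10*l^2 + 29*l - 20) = l/(l - 5)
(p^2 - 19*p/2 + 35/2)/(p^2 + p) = (2*p^2 - 19*p + 35)/(2*p*(p + 1))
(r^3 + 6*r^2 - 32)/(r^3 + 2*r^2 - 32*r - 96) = (r - 2)/(r - 6)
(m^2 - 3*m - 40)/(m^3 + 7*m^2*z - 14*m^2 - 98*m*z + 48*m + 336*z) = (m + 5)/(m^2 + 7*m*z - 6*m - 42*z)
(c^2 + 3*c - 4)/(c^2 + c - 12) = (c - 1)/(c - 3)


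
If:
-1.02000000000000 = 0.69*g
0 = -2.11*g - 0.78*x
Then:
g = -1.48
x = 4.00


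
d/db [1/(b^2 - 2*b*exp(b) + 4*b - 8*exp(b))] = 2*(b*exp(b) - b + 5*exp(b) - 2)/(b^2 - 2*b*exp(b) + 4*b - 8*exp(b))^2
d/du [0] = 0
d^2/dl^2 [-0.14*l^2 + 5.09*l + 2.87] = -0.280000000000000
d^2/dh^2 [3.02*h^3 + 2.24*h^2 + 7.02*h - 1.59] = 18.12*h + 4.48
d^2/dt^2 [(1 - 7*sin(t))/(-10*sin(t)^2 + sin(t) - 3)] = (-700*sin(t)^5 + 330*sin(t)^4 + 2630*sin(t)^3 - 740*sin(t)^2 - 1260*sin(t) + 100)/(10*sin(t)^2 - sin(t) + 3)^3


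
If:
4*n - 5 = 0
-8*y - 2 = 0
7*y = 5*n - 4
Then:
No Solution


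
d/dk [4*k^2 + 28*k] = 8*k + 28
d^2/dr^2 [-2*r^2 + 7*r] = -4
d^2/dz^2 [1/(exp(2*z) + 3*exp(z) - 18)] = (2*(2*exp(z) + 3)^2*exp(z) - (4*exp(z) + 3)*(exp(2*z) + 3*exp(z) - 18))*exp(z)/(exp(2*z) + 3*exp(z) - 18)^3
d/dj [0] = 0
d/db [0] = 0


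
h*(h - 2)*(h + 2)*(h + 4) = h^4 + 4*h^3 - 4*h^2 - 16*h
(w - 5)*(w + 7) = w^2 + 2*w - 35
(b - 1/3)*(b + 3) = b^2 + 8*b/3 - 1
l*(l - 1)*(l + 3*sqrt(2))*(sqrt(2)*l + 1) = sqrt(2)*l^4 - sqrt(2)*l^3 + 7*l^3 - 7*l^2 + 3*sqrt(2)*l^2 - 3*sqrt(2)*l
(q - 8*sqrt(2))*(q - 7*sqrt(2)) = q^2 - 15*sqrt(2)*q + 112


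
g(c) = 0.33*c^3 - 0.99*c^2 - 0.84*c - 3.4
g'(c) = 0.99*c^2 - 1.98*c - 0.84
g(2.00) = -6.40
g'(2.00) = -0.84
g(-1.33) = -4.81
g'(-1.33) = 3.54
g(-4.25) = -43.04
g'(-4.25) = 25.46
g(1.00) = -4.90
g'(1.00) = -1.83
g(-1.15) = -4.25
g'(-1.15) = 2.75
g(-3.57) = -28.03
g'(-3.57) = 18.85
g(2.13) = -6.49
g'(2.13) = -0.57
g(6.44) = 38.27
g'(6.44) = 27.47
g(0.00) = -3.40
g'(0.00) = -0.84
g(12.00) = 414.20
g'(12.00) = 117.96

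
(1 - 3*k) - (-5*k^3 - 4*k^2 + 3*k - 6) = 5*k^3 + 4*k^2 - 6*k + 7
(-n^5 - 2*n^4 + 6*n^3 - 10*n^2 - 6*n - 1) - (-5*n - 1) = -n^5 - 2*n^4 + 6*n^3 - 10*n^2 - n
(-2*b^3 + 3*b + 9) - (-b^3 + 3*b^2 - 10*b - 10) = -b^3 - 3*b^2 + 13*b + 19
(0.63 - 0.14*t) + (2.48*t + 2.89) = 2.34*t + 3.52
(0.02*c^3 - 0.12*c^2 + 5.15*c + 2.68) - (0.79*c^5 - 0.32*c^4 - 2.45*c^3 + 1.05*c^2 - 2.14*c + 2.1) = -0.79*c^5 + 0.32*c^4 + 2.47*c^3 - 1.17*c^2 + 7.29*c + 0.58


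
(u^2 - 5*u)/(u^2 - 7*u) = (u - 5)/(u - 7)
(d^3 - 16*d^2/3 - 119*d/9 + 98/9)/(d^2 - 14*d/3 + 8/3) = (3*d^2 - 14*d - 49)/(3*(d - 4))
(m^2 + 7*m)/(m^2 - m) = (m + 7)/(m - 1)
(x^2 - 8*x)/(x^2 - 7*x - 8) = x/(x + 1)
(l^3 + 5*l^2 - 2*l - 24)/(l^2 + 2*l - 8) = l + 3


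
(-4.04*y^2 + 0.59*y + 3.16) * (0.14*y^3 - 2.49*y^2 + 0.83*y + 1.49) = -0.5656*y^5 + 10.1422*y^4 - 4.3799*y^3 - 13.3983*y^2 + 3.5019*y + 4.7084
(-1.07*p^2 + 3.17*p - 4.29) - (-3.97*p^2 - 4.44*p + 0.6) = 2.9*p^2 + 7.61*p - 4.89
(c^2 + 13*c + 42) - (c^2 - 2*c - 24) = 15*c + 66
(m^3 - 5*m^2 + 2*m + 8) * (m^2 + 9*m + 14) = m^5 + 4*m^4 - 29*m^3 - 44*m^2 + 100*m + 112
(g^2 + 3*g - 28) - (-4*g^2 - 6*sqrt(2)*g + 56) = 5*g^2 + 3*g + 6*sqrt(2)*g - 84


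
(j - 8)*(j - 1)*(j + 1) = j^3 - 8*j^2 - j + 8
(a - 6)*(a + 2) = a^2 - 4*a - 12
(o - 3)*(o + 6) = o^2 + 3*o - 18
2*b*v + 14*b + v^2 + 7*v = (2*b + v)*(v + 7)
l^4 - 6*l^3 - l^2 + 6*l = l*(l - 6)*(l - 1)*(l + 1)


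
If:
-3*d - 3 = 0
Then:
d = -1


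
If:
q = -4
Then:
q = -4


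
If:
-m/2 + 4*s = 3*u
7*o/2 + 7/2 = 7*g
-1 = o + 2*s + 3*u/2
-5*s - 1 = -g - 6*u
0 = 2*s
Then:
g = -1/7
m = -8/7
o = -9/7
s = 0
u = 4/21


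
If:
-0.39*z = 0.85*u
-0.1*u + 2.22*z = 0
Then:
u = 0.00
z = 0.00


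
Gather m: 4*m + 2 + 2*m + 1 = 6*m + 3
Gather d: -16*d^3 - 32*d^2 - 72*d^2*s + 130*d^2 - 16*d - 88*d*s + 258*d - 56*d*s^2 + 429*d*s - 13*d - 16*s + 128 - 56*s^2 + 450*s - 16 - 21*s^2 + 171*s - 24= -16*d^3 + d^2*(98 - 72*s) + d*(-56*s^2 + 341*s + 229) - 77*s^2 + 605*s + 88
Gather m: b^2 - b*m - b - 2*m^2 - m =b^2 - b - 2*m^2 + m*(-b - 1)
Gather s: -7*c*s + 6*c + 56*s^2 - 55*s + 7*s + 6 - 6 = 6*c + 56*s^2 + s*(-7*c - 48)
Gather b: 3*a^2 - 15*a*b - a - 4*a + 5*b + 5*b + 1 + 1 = 3*a^2 - 5*a + b*(10 - 15*a) + 2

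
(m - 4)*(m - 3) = m^2 - 7*m + 12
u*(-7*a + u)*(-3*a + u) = 21*a^2*u - 10*a*u^2 + u^3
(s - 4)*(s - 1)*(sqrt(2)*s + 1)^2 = 2*s^4 - 10*s^3 + 2*sqrt(2)*s^3 - 10*sqrt(2)*s^2 + 9*s^2 - 5*s + 8*sqrt(2)*s + 4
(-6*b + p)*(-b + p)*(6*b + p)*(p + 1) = 36*b^3*p + 36*b^3 - 36*b^2*p^2 - 36*b^2*p - b*p^3 - b*p^2 + p^4 + p^3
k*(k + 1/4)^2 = k^3 + k^2/2 + k/16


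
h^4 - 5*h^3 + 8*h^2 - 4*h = h*(h - 2)^2*(h - 1)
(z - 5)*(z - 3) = z^2 - 8*z + 15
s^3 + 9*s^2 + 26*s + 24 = (s + 2)*(s + 3)*(s + 4)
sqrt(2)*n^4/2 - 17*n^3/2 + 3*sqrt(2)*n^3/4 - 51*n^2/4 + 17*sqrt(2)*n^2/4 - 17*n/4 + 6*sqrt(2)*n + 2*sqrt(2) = (n + 1/2)*(n - 8*sqrt(2))*(n - sqrt(2)/2)*(sqrt(2)*n/2 + sqrt(2)/2)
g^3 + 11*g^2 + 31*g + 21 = (g + 1)*(g + 3)*(g + 7)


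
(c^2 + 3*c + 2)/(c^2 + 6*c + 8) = (c + 1)/(c + 4)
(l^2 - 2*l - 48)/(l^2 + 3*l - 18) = (l - 8)/(l - 3)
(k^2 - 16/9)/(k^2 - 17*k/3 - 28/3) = (k - 4/3)/(k - 7)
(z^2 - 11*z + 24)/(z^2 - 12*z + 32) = (z - 3)/(z - 4)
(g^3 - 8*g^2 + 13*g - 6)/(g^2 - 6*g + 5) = (g^2 - 7*g + 6)/(g - 5)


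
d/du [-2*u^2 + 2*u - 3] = 2 - 4*u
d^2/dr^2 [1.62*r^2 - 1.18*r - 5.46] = 3.24000000000000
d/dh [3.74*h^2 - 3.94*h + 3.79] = 7.48*h - 3.94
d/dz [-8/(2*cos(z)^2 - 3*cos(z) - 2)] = 8*(3 - 4*cos(z))*sin(z)/(2*sin(z)^2 + 3*cos(z))^2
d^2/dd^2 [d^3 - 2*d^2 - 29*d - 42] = 6*d - 4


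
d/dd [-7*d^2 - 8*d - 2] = -14*d - 8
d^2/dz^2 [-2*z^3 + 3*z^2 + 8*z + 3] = 6 - 12*z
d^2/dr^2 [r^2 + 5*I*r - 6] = 2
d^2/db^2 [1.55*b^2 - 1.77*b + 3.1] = 3.10000000000000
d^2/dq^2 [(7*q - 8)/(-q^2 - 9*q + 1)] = 2*(-(2*q + 9)^2*(7*q - 8) + (21*q + 55)*(q^2 + 9*q - 1))/(q^2 + 9*q - 1)^3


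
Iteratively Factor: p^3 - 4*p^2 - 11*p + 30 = (p - 5)*(p^2 + p - 6) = (p - 5)*(p + 3)*(p - 2)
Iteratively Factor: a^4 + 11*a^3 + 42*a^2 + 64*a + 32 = (a + 4)*(a^3 + 7*a^2 + 14*a + 8) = (a + 1)*(a + 4)*(a^2 + 6*a + 8) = (a + 1)*(a + 2)*(a + 4)*(a + 4)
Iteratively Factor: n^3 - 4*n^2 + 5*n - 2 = (n - 1)*(n^2 - 3*n + 2) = (n - 1)^2*(n - 2)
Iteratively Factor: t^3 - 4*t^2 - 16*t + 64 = (t - 4)*(t^2 - 16) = (t - 4)^2*(t + 4)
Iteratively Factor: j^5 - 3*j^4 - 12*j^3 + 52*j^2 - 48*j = (j - 2)*(j^4 - j^3 - 14*j^2 + 24*j) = j*(j - 2)*(j^3 - j^2 - 14*j + 24) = j*(j - 3)*(j - 2)*(j^2 + 2*j - 8) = j*(j - 3)*(j - 2)^2*(j + 4)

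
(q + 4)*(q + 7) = q^2 + 11*q + 28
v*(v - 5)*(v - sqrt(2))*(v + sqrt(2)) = v^4 - 5*v^3 - 2*v^2 + 10*v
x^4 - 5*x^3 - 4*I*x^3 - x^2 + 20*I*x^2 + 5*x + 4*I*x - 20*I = (x - 5)*(x - 4*I)*(-I*x + I)*(I*x + I)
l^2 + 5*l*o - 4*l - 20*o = (l - 4)*(l + 5*o)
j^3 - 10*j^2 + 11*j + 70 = (j - 7)*(j - 5)*(j + 2)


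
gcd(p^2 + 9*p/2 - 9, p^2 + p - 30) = p + 6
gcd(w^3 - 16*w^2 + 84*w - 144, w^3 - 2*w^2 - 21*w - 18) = w - 6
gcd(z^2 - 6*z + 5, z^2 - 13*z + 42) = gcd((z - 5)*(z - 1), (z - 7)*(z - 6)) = 1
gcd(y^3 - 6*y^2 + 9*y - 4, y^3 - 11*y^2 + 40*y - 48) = y - 4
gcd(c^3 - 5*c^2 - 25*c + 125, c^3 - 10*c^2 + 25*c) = c^2 - 10*c + 25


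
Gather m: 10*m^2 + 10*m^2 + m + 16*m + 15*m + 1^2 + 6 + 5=20*m^2 + 32*m + 12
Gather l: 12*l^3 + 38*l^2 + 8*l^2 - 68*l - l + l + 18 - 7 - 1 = 12*l^3 + 46*l^2 - 68*l + 10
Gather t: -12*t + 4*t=-8*t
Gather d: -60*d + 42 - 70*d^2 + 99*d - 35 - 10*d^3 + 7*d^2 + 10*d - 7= -10*d^3 - 63*d^2 + 49*d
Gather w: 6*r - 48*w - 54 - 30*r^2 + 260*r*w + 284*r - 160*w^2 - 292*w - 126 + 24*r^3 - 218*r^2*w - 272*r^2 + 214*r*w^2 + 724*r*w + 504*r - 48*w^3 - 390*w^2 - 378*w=24*r^3 - 302*r^2 + 794*r - 48*w^3 + w^2*(214*r - 550) + w*(-218*r^2 + 984*r - 718) - 180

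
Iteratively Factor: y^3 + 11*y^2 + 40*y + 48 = (y + 4)*(y^2 + 7*y + 12) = (y + 4)^2*(y + 3)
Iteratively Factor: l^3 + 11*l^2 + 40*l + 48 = (l + 4)*(l^2 + 7*l + 12) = (l + 3)*(l + 4)*(l + 4)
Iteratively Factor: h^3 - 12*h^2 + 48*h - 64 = (h - 4)*(h^2 - 8*h + 16) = (h - 4)^2*(h - 4)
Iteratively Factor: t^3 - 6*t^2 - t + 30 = (t + 2)*(t^2 - 8*t + 15) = (t - 5)*(t + 2)*(t - 3)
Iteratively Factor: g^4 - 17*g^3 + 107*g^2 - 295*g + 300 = (g - 4)*(g^3 - 13*g^2 + 55*g - 75) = (g - 4)*(g - 3)*(g^2 - 10*g + 25) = (g - 5)*(g - 4)*(g - 3)*(g - 5)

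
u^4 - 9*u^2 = u^2*(u - 3)*(u + 3)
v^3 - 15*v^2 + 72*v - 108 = (v - 6)^2*(v - 3)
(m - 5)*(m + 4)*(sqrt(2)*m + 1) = sqrt(2)*m^3 - sqrt(2)*m^2 + m^2 - 20*sqrt(2)*m - m - 20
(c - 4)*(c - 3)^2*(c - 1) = c^4 - 11*c^3 + 43*c^2 - 69*c + 36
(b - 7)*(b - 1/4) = b^2 - 29*b/4 + 7/4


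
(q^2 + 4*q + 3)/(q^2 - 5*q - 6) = (q + 3)/(q - 6)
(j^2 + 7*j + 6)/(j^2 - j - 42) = (j + 1)/(j - 7)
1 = 1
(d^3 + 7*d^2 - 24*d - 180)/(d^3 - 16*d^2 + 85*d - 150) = (d^2 + 12*d + 36)/(d^2 - 11*d + 30)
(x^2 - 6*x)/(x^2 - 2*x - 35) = x*(6 - x)/(-x^2 + 2*x + 35)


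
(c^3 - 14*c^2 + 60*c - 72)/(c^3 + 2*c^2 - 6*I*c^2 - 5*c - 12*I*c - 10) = (c^3 - 14*c^2 + 60*c - 72)/(c^3 + c^2*(2 - 6*I) + c*(-5 - 12*I) - 10)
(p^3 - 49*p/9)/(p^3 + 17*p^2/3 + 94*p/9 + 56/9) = p*(3*p - 7)/(3*p^2 + 10*p + 8)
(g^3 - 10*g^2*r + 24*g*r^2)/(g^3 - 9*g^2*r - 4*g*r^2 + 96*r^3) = g*(-g + 6*r)/(-g^2 + 5*g*r + 24*r^2)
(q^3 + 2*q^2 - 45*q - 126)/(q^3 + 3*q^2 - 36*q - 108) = (q - 7)/(q - 6)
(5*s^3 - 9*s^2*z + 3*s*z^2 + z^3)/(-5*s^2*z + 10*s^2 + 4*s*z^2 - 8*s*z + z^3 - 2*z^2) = (-s + z)/(z - 2)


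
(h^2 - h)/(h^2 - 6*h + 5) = h/(h - 5)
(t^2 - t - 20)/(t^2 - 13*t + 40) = (t + 4)/(t - 8)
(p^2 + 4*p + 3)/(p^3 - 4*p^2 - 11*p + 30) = (p + 1)/(p^2 - 7*p + 10)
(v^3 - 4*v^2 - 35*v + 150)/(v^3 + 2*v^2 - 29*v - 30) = (v - 5)/(v + 1)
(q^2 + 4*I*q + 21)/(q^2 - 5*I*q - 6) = (q + 7*I)/(q - 2*I)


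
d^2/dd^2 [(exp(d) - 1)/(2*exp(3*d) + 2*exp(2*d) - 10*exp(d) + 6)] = (2*exp(3*d) + 3*exp(2*d) + 8*exp(d) + 3)*exp(d)/(exp(6*d) + 6*exp(5*d) + 3*exp(4*d) - 28*exp(3*d) - 9*exp(2*d) + 54*exp(d) - 27)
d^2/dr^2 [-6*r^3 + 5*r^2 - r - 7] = 10 - 36*r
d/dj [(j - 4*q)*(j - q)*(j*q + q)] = q*(3*j^2 - 10*j*q + 2*j + 4*q^2 - 5*q)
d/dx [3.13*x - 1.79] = 3.13000000000000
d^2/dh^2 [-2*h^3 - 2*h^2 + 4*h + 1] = -12*h - 4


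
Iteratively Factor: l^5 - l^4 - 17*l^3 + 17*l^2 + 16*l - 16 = (l - 1)*(l^4 - 17*l^2 + 16) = (l - 1)*(l + 1)*(l^3 - l^2 - 16*l + 16) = (l - 1)*(l + 1)*(l + 4)*(l^2 - 5*l + 4) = (l - 1)^2*(l + 1)*(l + 4)*(l - 4)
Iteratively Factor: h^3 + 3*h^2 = (h)*(h^2 + 3*h) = h^2*(h + 3)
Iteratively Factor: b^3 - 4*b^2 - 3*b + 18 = (b - 3)*(b^2 - b - 6) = (b - 3)^2*(b + 2)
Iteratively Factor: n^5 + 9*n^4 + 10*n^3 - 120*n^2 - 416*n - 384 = (n - 4)*(n^4 + 13*n^3 + 62*n^2 + 128*n + 96) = (n - 4)*(n + 4)*(n^3 + 9*n^2 + 26*n + 24) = (n - 4)*(n + 2)*(n + 4)*(n^2 + 7*n + 12) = (n - 4)*(n + 2)*(n + 3)*(n + 4)*(n + 4)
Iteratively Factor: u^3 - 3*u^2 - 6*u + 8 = (u + 2)*(u^2 - 5*u + 4) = (u - 4)*(u + 2)*(u - 1)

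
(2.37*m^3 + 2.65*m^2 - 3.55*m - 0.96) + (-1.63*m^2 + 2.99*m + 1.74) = 2.37*m^3 + 1.02*m^2 - 0.56*m + 0.78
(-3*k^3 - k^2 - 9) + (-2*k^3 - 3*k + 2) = -5*k^3 - k^2 - 3*k - 7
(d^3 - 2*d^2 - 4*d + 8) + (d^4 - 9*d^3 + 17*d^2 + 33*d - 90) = d^4 - 8*d^3 + 15*d^2 + 29*d - 82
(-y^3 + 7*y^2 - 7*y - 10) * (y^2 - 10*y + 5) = -y^5 + 17*y^4 - 82*y^3 + 95*y^2 + 65*y - 50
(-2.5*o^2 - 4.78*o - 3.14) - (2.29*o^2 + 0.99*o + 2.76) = -4.79*o^2 - 5.77*o - 5.9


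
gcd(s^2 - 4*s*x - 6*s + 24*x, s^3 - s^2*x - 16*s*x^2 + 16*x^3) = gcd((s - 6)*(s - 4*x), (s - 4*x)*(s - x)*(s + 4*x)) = -s + 4*x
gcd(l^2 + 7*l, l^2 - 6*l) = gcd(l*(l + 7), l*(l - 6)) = l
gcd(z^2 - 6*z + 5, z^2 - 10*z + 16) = 1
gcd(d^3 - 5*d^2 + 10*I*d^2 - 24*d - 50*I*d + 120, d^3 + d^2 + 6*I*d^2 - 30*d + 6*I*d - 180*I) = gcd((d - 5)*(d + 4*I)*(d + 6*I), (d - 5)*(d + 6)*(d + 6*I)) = d^2 + d*(-5 + 6*I) - 30*I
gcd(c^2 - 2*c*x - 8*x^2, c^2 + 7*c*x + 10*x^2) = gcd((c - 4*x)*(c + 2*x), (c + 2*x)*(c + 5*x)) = c + 2*x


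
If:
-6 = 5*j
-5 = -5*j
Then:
No Solution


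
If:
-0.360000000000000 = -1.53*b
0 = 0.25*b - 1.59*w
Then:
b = 0.24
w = 0.04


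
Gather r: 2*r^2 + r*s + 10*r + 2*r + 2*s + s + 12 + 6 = 2*r^2 + r*(s + 12) + 3*s + 18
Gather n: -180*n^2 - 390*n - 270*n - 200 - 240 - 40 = -180*n^2 - 660*n - 480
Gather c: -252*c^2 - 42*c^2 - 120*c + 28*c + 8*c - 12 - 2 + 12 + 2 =-294*c^2 - 84*c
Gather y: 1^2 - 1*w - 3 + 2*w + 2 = w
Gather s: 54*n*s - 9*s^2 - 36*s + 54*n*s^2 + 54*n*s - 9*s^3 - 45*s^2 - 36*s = -9*s^3 + s^2*(54*n - 54) + s*(108*n - 72)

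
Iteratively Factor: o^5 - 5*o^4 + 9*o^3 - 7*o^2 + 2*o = (o)*(o^4 - 5*o^3 + 9*o^2 - 7*o + 2) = o*(o - 2)*(o^3 - 3*o^2 + 3*o - 1) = o*(o - 2)*(o - 1)*(o^2 - 2*o + 1) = o*(o - 2)*(o - 1)^2*(o - 1)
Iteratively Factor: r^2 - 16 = (r - 4)*(r + 4)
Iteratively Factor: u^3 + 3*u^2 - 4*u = (u - 1)*(u^2 + 4*u) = u*(u - 1)*(u + 4)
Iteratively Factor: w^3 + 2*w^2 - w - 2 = (w + 2)*(w^2 - 1) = (w - 1)*(w + 2)*(w + 1)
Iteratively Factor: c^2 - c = (c)*(c - 1)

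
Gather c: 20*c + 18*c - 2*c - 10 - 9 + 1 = 36*c - 18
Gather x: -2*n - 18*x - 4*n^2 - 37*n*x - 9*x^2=-4*n^2 - 2*n - 9*x^2 + x*(-37*n - 18)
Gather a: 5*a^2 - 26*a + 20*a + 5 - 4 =5*a^2 - 6*a + 1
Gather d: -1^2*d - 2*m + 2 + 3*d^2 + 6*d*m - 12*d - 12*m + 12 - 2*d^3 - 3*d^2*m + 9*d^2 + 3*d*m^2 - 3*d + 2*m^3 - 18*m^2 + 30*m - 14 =-2*d^3 + d^2*(12 - 3*m) + d*(3*m^2 + 6*m - 16) + 2*m^3 - 18*m^2 + 16*m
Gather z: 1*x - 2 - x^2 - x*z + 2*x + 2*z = -x^2 + 3*x + z*(2 - x) - 2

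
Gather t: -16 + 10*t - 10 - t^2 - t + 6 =-t^2 + 9*t - 20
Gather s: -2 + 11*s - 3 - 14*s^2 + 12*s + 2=-14*s^2 + 23*s - 3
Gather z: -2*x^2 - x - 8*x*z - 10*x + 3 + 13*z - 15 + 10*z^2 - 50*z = -2*x^2 - 11*x + 10*z^2 + z*(-8*x - 37) - 12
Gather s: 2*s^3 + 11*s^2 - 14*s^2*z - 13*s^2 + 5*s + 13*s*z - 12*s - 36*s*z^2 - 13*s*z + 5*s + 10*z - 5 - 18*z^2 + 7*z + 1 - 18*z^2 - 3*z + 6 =2*s^3 + s^2*(-14*z - 2) + s*(-36*z^2 - 2) - 36*z^2 + 14*z + 2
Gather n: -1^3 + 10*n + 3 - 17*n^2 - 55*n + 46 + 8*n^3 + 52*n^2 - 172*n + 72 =8*n^3 + 35*n^2 - 217*n + 120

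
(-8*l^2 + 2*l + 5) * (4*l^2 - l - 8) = -32*l^4 + 16*l^3 + 82*l^2 - 21*l - 40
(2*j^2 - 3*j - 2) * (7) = 14*j^2 - 21*j - 14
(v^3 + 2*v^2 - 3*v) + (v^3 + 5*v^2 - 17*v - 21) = 2*v^3 + 7*v^2 - 20*v - 21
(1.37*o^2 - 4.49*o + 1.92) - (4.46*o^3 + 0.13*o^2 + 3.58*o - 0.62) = -4.46*o^3 + 1.24*o^2 - 8.07*o + 2.54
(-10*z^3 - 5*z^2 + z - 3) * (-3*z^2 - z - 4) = 30*z^5 + 25*z^4 + 42*z^3 + 28*z^2 - z + 12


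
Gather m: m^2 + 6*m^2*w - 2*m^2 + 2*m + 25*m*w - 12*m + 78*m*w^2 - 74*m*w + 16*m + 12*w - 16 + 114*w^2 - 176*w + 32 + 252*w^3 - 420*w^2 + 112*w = m^2*(6*w - 1) + m*(78*w^2 - 49*w + 6) + 252*w^3 - 306*w^2 - 52*w + 16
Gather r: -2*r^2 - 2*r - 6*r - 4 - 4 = -2*r^2 - 8*r - 8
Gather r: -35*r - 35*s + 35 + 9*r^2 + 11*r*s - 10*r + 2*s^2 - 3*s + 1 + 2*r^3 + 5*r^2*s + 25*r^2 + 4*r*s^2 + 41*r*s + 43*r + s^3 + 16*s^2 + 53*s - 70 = 2*r^3 + r^2*(5*s + 34) + r*(4*s^2 + 52*s - 2) + s^3 + 18*s^2 + 15*s - 34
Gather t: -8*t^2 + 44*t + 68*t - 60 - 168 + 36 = -8*t^2 + 112*t - 192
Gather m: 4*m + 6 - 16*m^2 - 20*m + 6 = -16*m^2 - 16*m + 12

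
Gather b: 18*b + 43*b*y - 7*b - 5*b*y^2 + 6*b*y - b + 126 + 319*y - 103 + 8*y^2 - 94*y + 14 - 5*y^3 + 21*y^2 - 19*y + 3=b*(-5*y^2 + 49*y + 10) - 5*y^3 + 29*y^2 + 206*y + 40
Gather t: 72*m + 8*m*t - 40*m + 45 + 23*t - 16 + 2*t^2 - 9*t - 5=32*m + 2*t^2 + t*(8*m + 14) + 24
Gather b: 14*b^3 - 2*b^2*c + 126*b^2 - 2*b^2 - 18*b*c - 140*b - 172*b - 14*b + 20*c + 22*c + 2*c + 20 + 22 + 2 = 14*b^3 + b^2*(124 - 2*c) + b*(-18*c - 326) + 44*c + 44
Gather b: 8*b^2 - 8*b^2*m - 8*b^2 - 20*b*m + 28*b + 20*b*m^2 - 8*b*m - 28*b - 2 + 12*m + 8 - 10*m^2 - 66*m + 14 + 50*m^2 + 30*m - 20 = -8*b^2*m + b*(20*m^2 - 28*m) + 40*m^2 - 24*m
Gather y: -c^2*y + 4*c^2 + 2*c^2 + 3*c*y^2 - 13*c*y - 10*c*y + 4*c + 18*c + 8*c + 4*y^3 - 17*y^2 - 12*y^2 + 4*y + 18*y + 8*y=6*c^2 + 30*c + 4*y^3 + y^2*(3*c - 29) + y*(-c^2 - 23*c + 30)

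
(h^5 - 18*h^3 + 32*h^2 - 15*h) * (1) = h^5 - 18*h^3 + 32*h^2 - 15*h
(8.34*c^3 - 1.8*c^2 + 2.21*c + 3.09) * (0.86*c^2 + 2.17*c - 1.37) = 7.1724*c^5 + 16.5498*c^4 - 13.4312*c^3 + 9.9191*c^2 + 3.6776*c - 4.2333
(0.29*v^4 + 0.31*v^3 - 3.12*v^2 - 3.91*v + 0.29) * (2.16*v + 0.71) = 0.6264*v^5 + 0.8755*v^4 - 6.5191*v^3 - 10.6608*v^2 - 2.1497*v + 0.2059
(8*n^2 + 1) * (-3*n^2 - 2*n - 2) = -24*n^4 - 16*n^3 - 19*n^2 - 2*n - 2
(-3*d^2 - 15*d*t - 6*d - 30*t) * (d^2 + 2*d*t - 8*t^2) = -3*d^4 - 21*d^3*t - 6*d^3 - 6*d^2*t^2 - 42*d^2*t + 120*d*t^3 - 12*d*t^2 + 240*t^3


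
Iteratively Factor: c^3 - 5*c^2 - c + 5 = (c - 5)*(c^2 - 1) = (c - 5)*(c + 1)*(c - 1)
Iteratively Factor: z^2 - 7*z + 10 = (z - 5)*(z - 2)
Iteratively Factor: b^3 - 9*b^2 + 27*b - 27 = (b - 3)*(b^2 - 6*b + 9) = (b - 3)^2*(b - 3)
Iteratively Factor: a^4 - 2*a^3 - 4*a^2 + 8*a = (a - 2)*(a^3 - 4*a) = (a - 2)^2*(a^2 + 2*a) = (a - 2)^2*(a + 2)*(a)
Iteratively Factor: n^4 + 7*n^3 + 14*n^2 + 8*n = (n + 4)*(n^3 + 3*n^2 + 2*n) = n*(n + 4)*(n^2 + 3*n + 2) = n*(n + 1)*(n + 4)*(n + 2)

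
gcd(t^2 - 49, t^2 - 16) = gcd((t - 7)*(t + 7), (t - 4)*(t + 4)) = 1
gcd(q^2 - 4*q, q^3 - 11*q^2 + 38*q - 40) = q - 4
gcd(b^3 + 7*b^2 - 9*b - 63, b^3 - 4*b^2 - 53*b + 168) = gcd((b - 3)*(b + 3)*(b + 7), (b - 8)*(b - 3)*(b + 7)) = b^2 + 4*b - 21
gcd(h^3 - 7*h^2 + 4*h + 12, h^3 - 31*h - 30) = h^2 - 5*h - 6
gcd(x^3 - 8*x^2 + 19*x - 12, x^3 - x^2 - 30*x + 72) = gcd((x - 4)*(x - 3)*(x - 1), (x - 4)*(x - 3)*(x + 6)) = x^2 - 7*x + 12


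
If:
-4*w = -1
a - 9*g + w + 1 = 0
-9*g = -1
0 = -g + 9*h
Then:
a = -1/4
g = 1/9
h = 1/81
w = 1/4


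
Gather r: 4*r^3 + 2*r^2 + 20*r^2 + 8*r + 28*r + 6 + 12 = 4*r^3 + 22*r^2 + 36*r + 18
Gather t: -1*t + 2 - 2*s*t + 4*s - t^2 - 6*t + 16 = 4*s - t^2 + t*(-2*s - 7) + 18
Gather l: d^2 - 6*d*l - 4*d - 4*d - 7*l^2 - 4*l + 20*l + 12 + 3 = d^2 - 8*d - 7*l^2 + l*(16 - 6*d) + 15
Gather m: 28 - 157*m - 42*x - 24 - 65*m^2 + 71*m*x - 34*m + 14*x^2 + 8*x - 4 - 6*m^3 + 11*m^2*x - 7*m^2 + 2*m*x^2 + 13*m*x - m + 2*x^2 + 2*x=-6*m^3 + m^2*(11*x - 72) + m*(2*x^2 + 84*x - 192) + 16*x^2 - 32*x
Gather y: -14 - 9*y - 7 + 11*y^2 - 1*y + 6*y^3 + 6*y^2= 6*y^3 + 17*y^2 - 10*y - 21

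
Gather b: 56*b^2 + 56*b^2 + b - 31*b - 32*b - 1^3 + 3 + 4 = 112*b^2 - 62*b + 6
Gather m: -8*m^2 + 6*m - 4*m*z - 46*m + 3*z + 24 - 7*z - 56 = -8*m^2 + m*(-4*z - 40) - 4*z - 32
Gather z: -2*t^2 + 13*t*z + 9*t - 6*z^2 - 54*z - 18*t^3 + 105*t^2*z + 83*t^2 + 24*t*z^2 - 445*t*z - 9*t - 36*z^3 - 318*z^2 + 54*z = -18*t^3 + 81*t^2 - 36*z^3 + z^2*(24*t - 324) + z*(105*t^2 - 432*t)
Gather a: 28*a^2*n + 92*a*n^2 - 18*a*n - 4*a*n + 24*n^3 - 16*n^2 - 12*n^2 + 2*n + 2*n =28*a^2*n + a*(92*n^2 - 22*n) + 24*n^3 - 28*n^2 + 4*n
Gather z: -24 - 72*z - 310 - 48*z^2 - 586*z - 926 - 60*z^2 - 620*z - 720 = -108*z^2 - 1278*z - 1980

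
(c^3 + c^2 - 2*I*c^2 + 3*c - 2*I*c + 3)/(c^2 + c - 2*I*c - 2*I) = (c^2 - 2*I*c + 3)/(c - 2*I)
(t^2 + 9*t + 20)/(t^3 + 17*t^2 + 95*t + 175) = (t + 4)/(t^2 + 12*t + 35)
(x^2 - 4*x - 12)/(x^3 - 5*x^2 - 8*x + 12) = 1/(x - 1)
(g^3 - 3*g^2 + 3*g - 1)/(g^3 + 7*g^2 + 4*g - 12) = (g^2 - 2*g + 1)/(g^2 + 8*g + 12)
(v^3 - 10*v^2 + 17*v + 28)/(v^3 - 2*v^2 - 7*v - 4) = (v - 7)/(v + 1)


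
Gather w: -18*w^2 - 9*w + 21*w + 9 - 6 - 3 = -18*w^2 + 12*w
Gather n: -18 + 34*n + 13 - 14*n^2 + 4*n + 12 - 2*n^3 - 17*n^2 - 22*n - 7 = -2*n^3 - 31*n^2 + 16*n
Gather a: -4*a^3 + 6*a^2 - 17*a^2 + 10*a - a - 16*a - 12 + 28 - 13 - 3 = -4*a^3 - 11*a^2 - 7*a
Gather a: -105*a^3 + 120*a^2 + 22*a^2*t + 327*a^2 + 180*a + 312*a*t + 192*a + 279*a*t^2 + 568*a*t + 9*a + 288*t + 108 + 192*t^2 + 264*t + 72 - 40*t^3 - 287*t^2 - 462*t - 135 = -105*a^3 + a^2*(22*t + 447) + a*(279*t^2 + 880*t + 381) - 40*t^3 - 95*t^2 + 90*t + 45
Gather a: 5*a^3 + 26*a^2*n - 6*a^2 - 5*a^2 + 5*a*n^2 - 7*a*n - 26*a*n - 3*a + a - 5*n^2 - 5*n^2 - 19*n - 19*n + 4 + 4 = 5*a^3 + a^2*(26*n - 11) + a*(5*n^2 - 33*n - 2) - 10*n^2 - 38*n + 8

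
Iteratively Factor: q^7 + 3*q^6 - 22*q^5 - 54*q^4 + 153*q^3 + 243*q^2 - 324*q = (q - 3)*(q^6 + 6*q^5 - 4*q^4 - 66*q^3 - 45*q^2 + 108*q) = (q - 3)^2*(q^5 + 9*q^4 + 23*q^3 + 3*q^2 - 36*q) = (q - 3)^2*(q + 4)*(q^4 + 5*q^3 + 3*q^2 - 9*q) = (q - 3)^2*(q + 3)*(q + 4)*(q^3 + 2*q^2 - 3*q) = q*(q - 3)^2*(q + 3)*(q + 4)*(q^2 + 2*q - 3) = q*(q - 3)^2*(q + 3)^2*(q + 4)*(q - 1)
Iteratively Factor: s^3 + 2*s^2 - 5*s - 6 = (s + 1)*(s^2 + s - 6) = (s - 2)*(s + 1)*(s + 3)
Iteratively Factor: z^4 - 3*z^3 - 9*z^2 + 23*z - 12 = (z - 1)*(z^3 - 2*z^2 - 11*z + 12) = (z - 1)*(z + 3)*(z^2 - 5*z + 4) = (z - 4)*(z - 1)*(z + 3)*(z - 1)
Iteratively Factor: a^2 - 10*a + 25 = (a - 5)*(a - 5)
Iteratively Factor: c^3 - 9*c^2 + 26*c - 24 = (c - 3)*(c^2 - 6*c + 8) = (c - 3)*(c - 2)*(c - 4)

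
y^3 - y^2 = y^2*(y - 1)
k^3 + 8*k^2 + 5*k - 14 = (k - 1)*(k + 2)*(k + 7)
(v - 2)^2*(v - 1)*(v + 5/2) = v^4 - 5*v^3/2 - 9*v^2/2 + 16*v - 10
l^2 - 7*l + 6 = (l - 6)*(l - 1)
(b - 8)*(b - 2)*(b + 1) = b^3 - 9*b^2 + 6*b + 16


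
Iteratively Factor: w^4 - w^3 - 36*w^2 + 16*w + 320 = (w + 4)*(w^3 - 5*w^2 - 16*w + 80) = (w - 4)*(w + 4)*(w^2 - w - 20) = (w - 5)*(w - 4)*(w + 4)*(w + 4)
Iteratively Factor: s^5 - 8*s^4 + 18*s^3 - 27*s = (s - 3)*(s^4 - 5*s^3 + 3*s^2 + 9*s) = (s - 3)*(s + 1)*(s^3 - 6*s^2 + 9*s) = s*(s - 3)*(s + 1)*(s^2 - 6*s + 9) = s*(s - 3)^2*(s + 1)*(s - 3)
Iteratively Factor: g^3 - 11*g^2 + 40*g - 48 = (g - 4)*(g^2 - 7*g + 12) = (g - 4)^2*(g - 3)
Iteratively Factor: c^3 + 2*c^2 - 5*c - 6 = (c + 3)*(c^2 - c - 2) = (c + 1)*(c + 3)*(c - 2)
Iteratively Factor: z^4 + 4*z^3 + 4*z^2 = (z)*(z^3 + 4*z^2 + 4*z) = z*(z + 2)*(z^2 + 2*z) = z*(z + 2)^2*(z)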